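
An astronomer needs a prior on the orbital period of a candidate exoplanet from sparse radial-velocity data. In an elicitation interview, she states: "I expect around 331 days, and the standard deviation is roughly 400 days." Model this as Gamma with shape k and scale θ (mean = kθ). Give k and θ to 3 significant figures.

k ≈ 0.685, θ ≈ 483

For Gamma(k, scale θ): mean = kθ, variance = kθ², so CV = 1/√k.
CV = SD/mean = 400/331 = 1.208, hence k = 1/CV² = 0.685.
Then θ = mean/k = 331/0.685 = 483.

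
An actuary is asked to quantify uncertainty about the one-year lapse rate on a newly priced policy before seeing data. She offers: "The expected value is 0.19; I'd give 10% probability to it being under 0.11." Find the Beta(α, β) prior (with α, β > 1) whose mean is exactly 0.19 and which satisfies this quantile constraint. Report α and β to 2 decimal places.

α ≈ 6.60, β ≈ 28.14

With mean 0.19 fixed, write α = 0.19s, β = 0.81s where s = α+β.
Need P(θ < 0.11) = 0.1 under Beta(0.19s, 0.81s). Normal approximation: (q−m)/√(m(1−m)/s) ≈ z_{0.1} = -1.28, so s ≈ 0.19·0.81·(-1.28)²/(0.11−0.19)² = 39.5.
At s = 39.5: P(θ<0.11) ≈ 0.084. Adjusting to match 0.1 gives s ≈ 34.74.
So α = 0.19·34.74 ≈ 6.60, β = 0.81·34.74 ≈ 28.14.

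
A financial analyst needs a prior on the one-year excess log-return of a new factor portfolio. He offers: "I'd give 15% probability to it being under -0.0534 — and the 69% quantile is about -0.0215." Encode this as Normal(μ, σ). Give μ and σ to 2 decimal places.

μ = -0.03, σ = 0.02

For Normal(μ,σ), the p-quantile is μ + z_p·σ. Here z_{0.15} = -1.036, z_{0.69} = 0.4959.
So -0.0534 = μ − 1.036σ and -0.0215 = μ + 0.4959σ.
Subtracting: σ = (-0.0215 − -0.0534)/(0.4959 − (-1.036)) = 0.02.
Then μ = -0.0534 − (-1.036)·0.02 = -0.03.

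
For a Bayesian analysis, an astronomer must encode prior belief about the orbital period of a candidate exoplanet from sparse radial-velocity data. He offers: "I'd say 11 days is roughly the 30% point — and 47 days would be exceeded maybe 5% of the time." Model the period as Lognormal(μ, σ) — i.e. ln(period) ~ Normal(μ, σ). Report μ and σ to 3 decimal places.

μ ≈ 2.749, σ ≈ 0.669

If T ~ Lognormal(μ,σ) then ln T ~ Normal(μ,σ), so the p-quantile of ln T is μ + z_p·σ.
ln(11) = 2.398 and ln(47) = 3.85; z_{0.3} = -0.5244, z_{0.95} = 1.645.
σ = (3.85 − 2.398)/(1.645 − (-0.5244)) = 0.669.
μ = 2.398 − (-0.5244)·0.669 = 2.749.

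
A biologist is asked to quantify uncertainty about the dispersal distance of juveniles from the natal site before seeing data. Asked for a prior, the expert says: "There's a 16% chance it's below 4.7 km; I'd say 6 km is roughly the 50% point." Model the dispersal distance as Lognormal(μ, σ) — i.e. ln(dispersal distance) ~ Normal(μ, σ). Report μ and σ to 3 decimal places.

If T ~ Lognormal(μ,σ) then ln T ~ Normal(μ,σ), so the p-quantile of ln T is μ + z_p·σ.
ln(4.7) = 1.548 and ln(6) = 1.792; z_{0.16} = -0.9945, z_{0.5} = 0.
σ = (1.792 − 1.548)/(0 − (-0.9945)) = 0.246.
μ = 1.548 − (-0.9945)·0.246 = 1.792.

μ ≈ 1.792, σ ≈ 0.246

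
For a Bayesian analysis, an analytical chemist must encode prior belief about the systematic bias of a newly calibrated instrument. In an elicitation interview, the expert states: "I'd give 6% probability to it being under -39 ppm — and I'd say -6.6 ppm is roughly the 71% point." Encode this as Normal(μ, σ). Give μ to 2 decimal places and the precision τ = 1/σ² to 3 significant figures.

μ = -15.10, τ = 0.00423

The p-quantile of Normal(μ,σ) is μ + z_p·σ, with z_{0.06} = -1.555 and z_{0.71} = 0.5534.
Eliminate σ: μ = (z₂·x₁ − z₁·x₂)/(z₂ − z₁) = (0.5534·-39 − (-1.555)·-6.6)/2.108 = -15.10.
Then σ = (x₂ − x₁)/(z₂ − z₁) = (-6.6 − -39)/2.108 = 15.37.
Precision τ = 1/σ² = 1/15.37² = 0.00423.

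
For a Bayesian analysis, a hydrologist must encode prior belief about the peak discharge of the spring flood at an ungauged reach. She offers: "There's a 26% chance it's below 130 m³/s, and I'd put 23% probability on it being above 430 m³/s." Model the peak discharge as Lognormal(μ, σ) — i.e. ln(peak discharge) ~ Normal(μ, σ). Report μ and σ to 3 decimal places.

If T ~ Lognormal(μ,σ) then ln T ~ Normal(μ,σ), so the p-quantile of ln T is μ + z_p·σ.
ln(130) = 4.868 and ln(430) = 6.064; z_{0.26} = -0.6433, z_{0.77} = 0.7388.
σ = (6.064 − 4.868)/(0.7388 − (-0.6433)) = 0.865.
μ = 4.868 − (-0.6433)·0.865 = 5.424.

μ ≈ 5.424, σ ≈ 0.865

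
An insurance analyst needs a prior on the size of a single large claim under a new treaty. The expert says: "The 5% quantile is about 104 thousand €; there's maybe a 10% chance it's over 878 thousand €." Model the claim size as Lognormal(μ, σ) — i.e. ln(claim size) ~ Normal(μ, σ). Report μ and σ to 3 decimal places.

If T ~ Lognormal(μ,σ) then ln T ~ Normal(μ,σ), so the p-quantile of ln T is μ + z_p·σ.
ln(104) = 4.644 and ln(878) = 6.778; z_{0.05} = -1.645, z_{0.9} = 1.282.
σ = (6.778 − 4.644)/(1.282 − (-1.645)) = 0.729.
μ = 4.644 − (-1.645)·0.729 = 5.843.

μ ≈ 5.843, σ ≈ 0.729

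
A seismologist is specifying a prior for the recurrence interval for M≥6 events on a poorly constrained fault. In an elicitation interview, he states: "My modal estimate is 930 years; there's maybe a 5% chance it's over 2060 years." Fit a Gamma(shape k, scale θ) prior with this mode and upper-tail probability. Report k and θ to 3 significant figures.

k ≈ 5.35, θ ≈ 214

Gamma(k,θ) with k>1 has mode (k−1)θ, so θ = 930/(k−1).
Need P(X < 2060) = 0.95 with θ tied to k this way. Start at k = 2, θ = 930: P(X<2060) ≈ 0.649.
Too low — raise k to concentrate. Iterating converges to k ≈ 5.35.
Then θ = 930/(5.35−1) ≈ 214.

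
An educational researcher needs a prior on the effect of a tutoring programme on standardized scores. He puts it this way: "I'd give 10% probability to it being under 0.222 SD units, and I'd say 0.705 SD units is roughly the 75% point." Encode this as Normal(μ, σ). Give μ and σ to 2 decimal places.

The p-quantile of Normal(μ,σ) is μ + z_p·σ, with z_{0.1} = -1.282 and z_{0.75} = 0.6745.
Eliminate σ: μ = (z₂·x₁ − z₁·x₂)/(z₂ − z₁) = (0.6745·0.222 − (-1.282)·0.705)/1.956 = 0.54.
Then σ = (x₂ − x₁)/(z₂ − z₁) = (0.705 − 0.222)/1.956 = 0.25.

μ = 0.54, σ = 0.25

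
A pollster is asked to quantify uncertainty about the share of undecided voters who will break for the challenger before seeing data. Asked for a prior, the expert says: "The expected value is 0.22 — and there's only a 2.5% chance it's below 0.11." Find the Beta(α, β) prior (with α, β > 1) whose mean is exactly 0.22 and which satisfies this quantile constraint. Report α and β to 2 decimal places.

With mean 0.22 fixed, write α = 0.22s, β = 0.78s where s = α+β.
Need P(θ < 0.11) = 0.025 under Beta(0.22s, 0.78s). Normal approximation: (q−m)/√(m(1−m)/s) ≈ z_{0.025} = -1.96, so s ≈ 0.22·0.78·(-1.96)²/(0.11−0.22)² = 54.5.
At s = 54.5: P(θ<0.11) ≈ 0.012. Adjusting to match 0.025 gives s ≈ 42.11.
So α = 0.22·42.11 ≈ 9.26, β = 0.78·42.11 ≈ 32.85.

α ≈ 9.26, β ≈ 32.85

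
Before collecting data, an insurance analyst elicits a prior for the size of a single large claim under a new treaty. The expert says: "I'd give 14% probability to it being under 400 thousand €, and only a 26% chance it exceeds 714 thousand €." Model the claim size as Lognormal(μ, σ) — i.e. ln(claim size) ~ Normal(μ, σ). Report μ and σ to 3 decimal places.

If T ~ Lognormal(μ,σ) then ln T ~ Normal(μ,σ), so the p-quantile of ln T is μ + z_p·σ.
ln(400) = 5.991 and ln(714) = 6.571; z_{0.14} = -1.08, z_{0.74} = 0.6433.
σ = (6.571 − 5.991)/(0.6433 − (-1.08)) = 0.336.
μ = 5.991 − (-1.08)·0.336 = 6.355.

μ ≈ 6.355, σ ≈ 0.336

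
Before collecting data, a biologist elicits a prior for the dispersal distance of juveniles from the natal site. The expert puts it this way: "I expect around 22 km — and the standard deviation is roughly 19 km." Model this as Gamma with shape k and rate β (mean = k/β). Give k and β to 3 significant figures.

k ≈ 1.34, β ≈ 0.0609

For Gamma(k, rate β): mean = k/β, variance = k/β², so CV = 1/√k.
CV = SD/mean = 19/22 = 0.8636, hence k = 1/CV² = 1.34.
Then β = k/mean = 1.34/22 = 0.0609.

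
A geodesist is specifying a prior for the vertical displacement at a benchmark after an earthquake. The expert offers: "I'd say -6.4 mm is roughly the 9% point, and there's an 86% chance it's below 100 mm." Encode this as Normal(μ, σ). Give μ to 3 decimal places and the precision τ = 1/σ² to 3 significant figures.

μ = 52.523, τ = 0.000518

The p-quantile of Normal(μ,σ) is μ + z_p·σ, with z_{0.09} = -1.341 and z_{0.86} = 1.08.
Eliminate σ: μ = (z₂·x₁ − z₁·x₂)/(z₂ − z₁) = (1.08·-6.4 − (-1.341)·100)/2.421 = 52.523.
Then σ = (x₂ − x₁)/(z₂ − z₁) = (100 − -6.4)/2.421 = 43.947.
Precision τ = 1/σ² = 1/43.95² = 0.000518.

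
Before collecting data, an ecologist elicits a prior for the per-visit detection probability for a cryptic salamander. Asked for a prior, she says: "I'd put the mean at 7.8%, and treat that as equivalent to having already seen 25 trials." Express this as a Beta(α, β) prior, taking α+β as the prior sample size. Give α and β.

α = 1.95, β = 23.05

Under the effective-sample-size interpretation, Beta(α, β) has prior mean α/(α+β) and prior sample size α+β.
So α+β = 25 and α/(α+β) = 0.078, giving α = 0.078·25 = 1.95 and β = 25 − 1.95 = 23.05.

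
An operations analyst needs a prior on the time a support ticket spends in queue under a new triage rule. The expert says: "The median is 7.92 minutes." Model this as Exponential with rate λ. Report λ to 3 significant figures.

λ ≈ 0.0875

Exponential median = ln 2 / λ, so λ = ln 2 / 7.92 = 0.0875.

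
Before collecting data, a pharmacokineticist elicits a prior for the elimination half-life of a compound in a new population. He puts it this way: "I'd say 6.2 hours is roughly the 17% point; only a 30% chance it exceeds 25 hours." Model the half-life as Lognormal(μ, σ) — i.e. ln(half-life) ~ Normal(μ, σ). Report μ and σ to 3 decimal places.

If T ~ Lognormal(μ,σ) then ln T ~ Normal(μ,σ), so the p-quantile of ln T is μ + z_p·σ.
ln(6.2) = 1.825 and ln(25) = 3.219; z_{0.17} = -0.9542, z_{0.7} = 0.5244.
σ = (3.219 − 1.825)/(0.5244 − (-0.9542)) = 0.943.
μ = 1.825 − (-0.9542)·0.943 = 2.724.

μ ≈ 2.724, σ ≈ 0.943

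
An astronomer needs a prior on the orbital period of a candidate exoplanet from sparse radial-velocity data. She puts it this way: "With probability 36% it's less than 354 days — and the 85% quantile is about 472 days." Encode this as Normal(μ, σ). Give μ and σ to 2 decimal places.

For Normal(μ,σ), the p-quantile is μ + z_p·σ. Here z_{0.36} = -0.3585, z_{0.85} = 1.036.
So 354 = μ − 0.3585σ and 472 = μ + 1.036σ.
Subtracting: σ = (472 − 354)/(1.036 − (-0.3585)) = 84.59.
Then μ = 354 − (-0.3585)·84.59 = 384.32.

μ = 384.32, σ = 84.59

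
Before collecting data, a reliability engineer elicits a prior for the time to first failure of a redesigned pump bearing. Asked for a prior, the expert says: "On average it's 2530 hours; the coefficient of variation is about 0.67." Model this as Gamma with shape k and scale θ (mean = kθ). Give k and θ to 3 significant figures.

For Gamma(k, scale θ): mean = kθ, variance = kθ², so CV = 1/√k.
CV = 0.67, hence k = 1/CV² = 2.23.
Then θ = mean/k = 2530/2.23 = 1140.

k ≈ 2.23, θ ≈ 1140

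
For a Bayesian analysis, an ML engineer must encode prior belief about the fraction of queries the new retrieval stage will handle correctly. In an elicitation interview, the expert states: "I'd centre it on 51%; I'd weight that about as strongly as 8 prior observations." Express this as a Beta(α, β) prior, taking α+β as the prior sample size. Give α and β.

Under the effective-sample-size interpretation, Beta(α, β) has prior mean α/(α+β) and prior sample size α+β.
So α+β = 8 and α/(α+β) = 0.51, giving α = 0.51·8 = 4.08 and β = 8 − 4.08 = 3.92.

α = 4.08, β = 3.92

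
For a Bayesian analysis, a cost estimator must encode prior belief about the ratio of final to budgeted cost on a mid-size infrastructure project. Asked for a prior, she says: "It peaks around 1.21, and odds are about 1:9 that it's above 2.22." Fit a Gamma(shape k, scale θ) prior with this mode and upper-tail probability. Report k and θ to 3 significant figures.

Gamma(k,θ) with k>1 has mode (k−1)θ, so θ = 1.21/(k−1).
Need P(X < 2.22) = 0.9 with θ tied to k this way. Start at k = 2, θ = 1.21: P(X<2.22) ≈ 0.547.
Too low — raise k to concentrate. Iterating converges to k ≈ 6.18.
Then θ = 1.21/(6.18−1) ≈ 0.234.

k ≈ 6.18, θ ≈ 0.234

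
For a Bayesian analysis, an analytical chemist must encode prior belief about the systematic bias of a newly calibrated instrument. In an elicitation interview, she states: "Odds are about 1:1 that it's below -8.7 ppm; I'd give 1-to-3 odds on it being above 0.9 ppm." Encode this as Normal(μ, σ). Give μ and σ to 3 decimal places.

μ = -8.700, σ = 14.233

For Normal(μ,σ), the p-quantile is μ + z_p·σ. Here z_{0.5} = 0, z_{0.75} = 0.6745.
So -8.7 = μ + 0σ and 0.9 = μ + 0.6745σ.
Subtracting: σ = (0.9 − -8.7)/(0.6745 − (0)) = 14.233.
Then μ = -8.7 − (0)·14.233 = -8.700.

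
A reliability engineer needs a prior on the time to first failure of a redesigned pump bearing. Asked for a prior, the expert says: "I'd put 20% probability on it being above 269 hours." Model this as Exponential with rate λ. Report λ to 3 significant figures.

P(T > 269.0) = e^(−λ·269.0) = 0.2, so λ = −ln(0.2)/269.0 = 0.00598.

λ ≈ 0.00598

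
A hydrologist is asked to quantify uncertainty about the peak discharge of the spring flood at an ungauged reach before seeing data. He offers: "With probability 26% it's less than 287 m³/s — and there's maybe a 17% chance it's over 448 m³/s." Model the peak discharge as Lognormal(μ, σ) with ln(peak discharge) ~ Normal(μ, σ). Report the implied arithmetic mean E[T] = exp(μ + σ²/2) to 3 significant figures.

E[T] ≈ 357 m³/s

If T ~ Lognormal(μ,σ) then ln T ~ Normal(μ,σ), so the p-quantile of ln T is μ + z_p·σ.
ln(287) = 5.659 and ln(448) = 6.105; z_{0.26} = -0.6433, z_{0.83} = 0.9542.
σ = (6.105 − 5.659)/(0.9542 − (-0.6433)) = 0.279.
μ = 5.659 − (-0.6433)·0.279 = 5.839.
E[T] = exp(μ + σ²/2) = exp(5.839 + 0.0389) = 357 m³/s.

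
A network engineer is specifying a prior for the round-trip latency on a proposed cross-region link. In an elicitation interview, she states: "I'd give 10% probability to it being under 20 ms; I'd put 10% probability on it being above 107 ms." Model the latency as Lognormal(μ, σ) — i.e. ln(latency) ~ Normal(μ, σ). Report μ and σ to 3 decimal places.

If T ~ Lognormal(μ,σ) then ln T ~ Normal(μ,σ), so the p-quantile of ln T is μ + z_p·σ.
ln(20) = 2.996 and ln(107) = 4.673; z_{0.1} = -1.282, z_{0.9} = 1.282.
σ = (4.673 − 2.996)/(1.282 − (-1.282)) = 0.654.
μ = 2.996 − (-1.282)·0.654 = 3.834.

μ ≈ 3.834, σ ≈ 0.654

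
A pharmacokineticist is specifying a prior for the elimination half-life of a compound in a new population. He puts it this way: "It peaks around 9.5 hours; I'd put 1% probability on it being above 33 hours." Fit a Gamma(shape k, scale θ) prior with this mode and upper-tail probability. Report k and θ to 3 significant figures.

k ≈ 3.8, θ ≈ 3.39

Gamma(k,θ) with k>1 has mode (k−1)θ, so θ = 9.5/(k−1).
Need P(X < 33) = 0.99 with θ tied to k this way. Start at k = 2, θ = 9.5: P(X<33) ≈ 0.861.
Too low — raise k to concentrate. Iterating converges to k ≈ 3.8.
Then θ = 9.5/(3.8−1) ≈ 3.39.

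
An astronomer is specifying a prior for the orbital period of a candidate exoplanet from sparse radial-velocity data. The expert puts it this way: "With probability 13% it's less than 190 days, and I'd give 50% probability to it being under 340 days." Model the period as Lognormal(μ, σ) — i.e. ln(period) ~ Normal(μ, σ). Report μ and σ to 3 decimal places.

If T ~ Lognormal(μ,σ) then ln T ~ Normal(μ,σ), so the p-quantile of ln T is μ + z_p·σ.
ln(190) = 5.247 and ln(340) = 5.829; z_{0.13} = -1.126, z_{0.5} = 0.
σ = (5.829 − 5.247)/(0 − (-1.126)) = 0.517.
μ = 5.247 − (-1.126)·0.517 = 5.829.

μ ≈ 5.829, σ ≈ 0.517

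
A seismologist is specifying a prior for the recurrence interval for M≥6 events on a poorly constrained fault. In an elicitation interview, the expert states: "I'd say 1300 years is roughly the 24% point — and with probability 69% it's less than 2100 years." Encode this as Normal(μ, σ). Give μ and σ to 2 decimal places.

μ = 1770.03, σ = 665.47

For Normal(μ,σ), the p-quantile is μ + z_p·σ. Here z_{0.24} = -0.7063, z_{0.69} = 0.4959.
So 1300 = μ − 0.7063σ and 2100 = μ + 0.4959σ.
Subtracting: σ = (2100 − 1300)/(0.4959 − (-0.7063)) = 665.47.
Then μ = 1300 − (-0.7063)·665.47 = 1770.03.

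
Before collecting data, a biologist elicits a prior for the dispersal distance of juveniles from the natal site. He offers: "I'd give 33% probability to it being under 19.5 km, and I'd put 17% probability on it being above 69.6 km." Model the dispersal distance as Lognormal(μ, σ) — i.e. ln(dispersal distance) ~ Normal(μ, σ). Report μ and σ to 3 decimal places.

μ ≈ 3.372, σ ≈ 0.913

If T ~ Lognormal(μ,σ) then ln T ~ Normal(μ,σ), so the p-quantile of ln T is μ + z_p·σ.
ln(19.5) = 2.97 and ln(69.6) = 4.243; z_{0.33} = -0.4399, z_{0.83} = 0.9542.
σ = (4.243 − 2.97)/(0.9542 − (-0.4399)) = 0.913.
μ = 2.97 − (-0.4399)·0.913 = 3.372.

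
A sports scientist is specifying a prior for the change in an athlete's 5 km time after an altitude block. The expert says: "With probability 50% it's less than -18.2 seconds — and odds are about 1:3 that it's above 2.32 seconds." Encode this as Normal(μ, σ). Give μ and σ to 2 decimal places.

μ = -18.20, σ = 30.42

For Normal(μ,σ), the p-quantile is μ + z_p·σ. Here z_{0.5} = 0, z_{0.75} = 0.6745.
So -18.2 = μ + 0σ and 2.32 = μ + 0.6745σ.
Subtracting: σ = (2.32 − -18.2)/(0.6745 − (0)) = 30.42.
Then μ = -18.2 − (0)·30.42 = -18.20.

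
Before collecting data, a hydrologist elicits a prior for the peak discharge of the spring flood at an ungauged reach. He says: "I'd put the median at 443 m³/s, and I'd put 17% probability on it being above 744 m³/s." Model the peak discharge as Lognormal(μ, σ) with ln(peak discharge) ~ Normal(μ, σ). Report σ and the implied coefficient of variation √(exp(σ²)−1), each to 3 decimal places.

If T ~ Lognormal(μ,σ) then ln T ~ Normal(μ,σ), so the p-quantile of ln T is μ + z_p·σ.
ln(443) = 6.094 and ln(744) = 6.612; z_{0.5} = 0, z_{0.83} = 0.9542.
σ = (6.612 − 6.094)/(0.9542 − (0)) = 0.543.
μ = 6.094 − (0)·0.543 = 6.094.
CV = √(exp(σ²)−1) = √(exp(0.2953)−1) = 0.586.

σ ≈ 0.543, CV ≈ 0.586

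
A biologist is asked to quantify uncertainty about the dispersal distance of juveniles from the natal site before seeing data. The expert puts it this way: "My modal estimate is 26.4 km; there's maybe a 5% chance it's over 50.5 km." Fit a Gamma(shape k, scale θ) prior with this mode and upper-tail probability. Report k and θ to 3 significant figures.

Gamma(k,θ) with k>1 has mode (k−1)θ, so θ = 26.4/(k−1).
Need P(X < 50.5) = 0.95 with θ tied to k this way. Start at k = 2, θ = 26.4: P(X<50.5) ≈ 0.570.
Too low — raise k to concentrate. Iterating converges to k ≈ 7.61.
Then θ = 26.4/(7.61−1) ≈ 4.

k ≈ 7.61, θ ≈ 4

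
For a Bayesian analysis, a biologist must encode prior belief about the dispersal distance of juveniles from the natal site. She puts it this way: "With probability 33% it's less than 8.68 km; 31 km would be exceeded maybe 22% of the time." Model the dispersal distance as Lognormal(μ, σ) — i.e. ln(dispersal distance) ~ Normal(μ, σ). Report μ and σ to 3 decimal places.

If T ~ Lognormal(μ,σ) then ln T ~ Normal(μ,σ), so the p-quantile of ln T is μ + z_p·σ.
ln(8.68) = 2.161 and ln(31) = 3.434; z_{0.33} = -0.4399, z_{0.78} = 0.7722.
σ = (3.434 − 2.161)/(0.7722 − (-0.4399)) = 1.050.
μ = 2.161 − (-0.4399)·1.050 = 2.623.

μ ≈ 2.623, σ ≈ 1.050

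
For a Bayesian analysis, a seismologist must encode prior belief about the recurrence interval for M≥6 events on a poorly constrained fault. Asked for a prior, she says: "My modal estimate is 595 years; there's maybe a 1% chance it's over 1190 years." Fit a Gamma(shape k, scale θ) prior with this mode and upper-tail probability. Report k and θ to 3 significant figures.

Gamma(k,θ) with k>1 has mode (k−1)θ, so θ = 595/(k−1).
Need P(X < 1190) = 0.99 with θ tied to k this way. Start at k = 2, θ = 595: P(X<1190) ≈ 0.594.
Too low — raise k to concentrate. Iterating converges to k ≈ 11.2.
Then θ = 595/(11.2−1) ≈ 58.2.

k ≈ 11.2, θ ≈ 58.2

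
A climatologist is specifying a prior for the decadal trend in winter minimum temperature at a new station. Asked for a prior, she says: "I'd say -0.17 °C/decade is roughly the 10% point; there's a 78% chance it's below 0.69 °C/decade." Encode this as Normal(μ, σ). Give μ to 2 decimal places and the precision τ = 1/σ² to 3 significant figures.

The p-quantile of Normal(μ,σ) is μ + z_p·σ, with z_{0.1} = -1.282 and z_{0.78} = 0.7722.
Eliminate σ: μ = (z₂·x₁ − z₁·x₂)/(z₂ − z₁) = (0.7722·-0.17 − (-1.282)·0.69)/2.054 = 0.37.
Then σ = (x₂ − x₁)/(z₂ − z₁) = (0.69 − -0.17)/2.054 = 0.42.
Precision τ = 1/σ² = 1/0.4187² = 5.7.

μ = 0.37, τ = 5.7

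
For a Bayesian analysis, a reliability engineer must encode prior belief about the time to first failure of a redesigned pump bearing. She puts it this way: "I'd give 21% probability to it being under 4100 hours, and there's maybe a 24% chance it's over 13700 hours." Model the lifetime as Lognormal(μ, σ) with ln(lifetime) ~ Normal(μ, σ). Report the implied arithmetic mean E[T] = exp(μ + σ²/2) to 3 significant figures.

If T ~ Lognormal(μ,σ) then ln T ~ Normal(μ,σ), so the p-quantile of ln T is μ + z_p·σ.
ln(4100) = 8.319 and ln(13700) = 9.525; z_{0.21} = -0.8064, z_{0.76} = 0.7063.
σ = (9.525 − 8.319)/(0.7063 − (-0.8064)) = 0.798.
μ = 8.319 − (-0.8064)·0.798 = 8.962.
E[T] = exp(μ + σ²/2) = exp(8.962 + 0.3180) = 10700 hours.

E[T] ≈ 10700 hours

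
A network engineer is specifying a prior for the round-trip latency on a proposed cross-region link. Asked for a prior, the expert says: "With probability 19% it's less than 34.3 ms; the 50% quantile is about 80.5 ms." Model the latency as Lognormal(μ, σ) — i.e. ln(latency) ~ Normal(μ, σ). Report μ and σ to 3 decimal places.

μ ≈ 4.388, σ ≈ 0.972

If T ~ Lognormal(μ,σ) then ln T ~ Normal(μ,σ), so the p-quantile of ln T is μ + z_p·σ.
ln(34.3) = 3.535 and ln(80.5) = 4.388; z_{0.19} = -0.8779, z_{0.5} = 0.
σ = (4.388 − 3.535)/(0 − (-0.8779)) = 0.972.
μ = 3.535 − (-0.8779)·0.972 = 4.388.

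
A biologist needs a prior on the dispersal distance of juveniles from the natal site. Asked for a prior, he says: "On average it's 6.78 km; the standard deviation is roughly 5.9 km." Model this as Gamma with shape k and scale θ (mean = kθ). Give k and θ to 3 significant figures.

k ≈ 1.32, θ ≈ 5.13

For Gamma(k, scale θ): mean = kθ, variance = kθ², so CV = 1/√k.
CV = SD/mean = 5.9/6.78 = 0.8702, hence k = 1/CV² = 1.32.
Then θ = mean/k = 6.78/1.32 = 5.13.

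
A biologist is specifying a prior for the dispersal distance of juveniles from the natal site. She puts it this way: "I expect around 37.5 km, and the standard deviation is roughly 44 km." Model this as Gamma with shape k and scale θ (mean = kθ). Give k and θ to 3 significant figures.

k ≈ 0.726, θ ≈ 51.6

For Gamma(k, scale θ): mean = kθ, variance = kθ², so CV = 1/√k.
CV = SD/mean = 44/37.5 = 1.173, hence k = 1/CV² = 0.726.
Then θ = mean/k = 37.5/0.726 = 51.6.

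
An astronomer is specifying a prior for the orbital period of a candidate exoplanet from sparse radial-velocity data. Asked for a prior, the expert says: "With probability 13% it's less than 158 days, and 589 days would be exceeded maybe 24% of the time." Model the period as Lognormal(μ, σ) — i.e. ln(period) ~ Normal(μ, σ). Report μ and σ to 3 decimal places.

If T ~ Lognormal(μ,σ) then ln T ~ Normal(μ,σ), so the p-quantile of ln T is μ + z_p·σ.
ln(158) = 5.063 and ln(589) = 6.378; z_{0.13} = -1.126, z_{0.76} = 0.7063.
σ = (6.378 − 5.063)/(0.7063 − (-1.126)) = 0.718.
μ = 5.063 − (-1.126)·0.718 = 5.871.

μ ≈ 5.871, σ ≈ 0.718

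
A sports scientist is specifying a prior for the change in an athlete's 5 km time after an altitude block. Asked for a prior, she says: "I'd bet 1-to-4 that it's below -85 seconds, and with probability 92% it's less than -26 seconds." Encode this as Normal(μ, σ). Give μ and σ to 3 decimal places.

μ = -62.898, σ = 26.261

The p-quantile of Normal(μ,σ) is μ + z_p·σ, with z_{0.2} = -0.8416 and z_{0.92} = 1.405.
Eliminate σ: μ = (z₂·x₁ − z₁·x₂)/(z₂ − z₁) = (1.405·-85 − (-0.8416)·-26)/2.247 = -62.898.
Then σ = (x₂ − x₁)/(z₂ − z₁) = (-26 − -85)/2.247 = 26.261.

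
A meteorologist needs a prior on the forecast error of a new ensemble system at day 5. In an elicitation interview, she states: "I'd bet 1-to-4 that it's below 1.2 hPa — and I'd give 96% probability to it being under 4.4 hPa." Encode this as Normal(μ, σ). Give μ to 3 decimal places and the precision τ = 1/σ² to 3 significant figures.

The p-quantile of Normal(μ,σ) is μ + z_p·σ, with z_{0.2} = -0.8416 and z_{0.96} = 1.751.
Eliminate σ: μ = (z₂·x₁ − z₁·x₂)/(z₂ − z₁) = (1.751·1.2 − (-0.8416)·4.4)/2.592 = 2.239.
Then σ = (x₂ − x₁)/(z₂ − z₁) = (4.4 − 1.2)/2.592 = 1.234.
Precision τ = 1/σ² = 1/1.234² = 0.656.

μ = 2.239, τ = 0.656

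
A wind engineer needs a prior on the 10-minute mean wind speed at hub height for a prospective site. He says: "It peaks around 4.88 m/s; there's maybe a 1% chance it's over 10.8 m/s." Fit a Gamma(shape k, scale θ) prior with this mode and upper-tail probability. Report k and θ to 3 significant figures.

k ≈ 8.63, θ ≈ 0.64

Gamma(k,θ) with k>1 has mode (k−1)θ, so θ = 4.88/(k−1).
Need P(X < 10.8) = 0.99 with θ tied to k this way. Start at k = 2, θ = 4.88: P(X<10.8) ≈ 0.649.
Too low — raise k to concentrate. Iterating converges to k ≈ 8.63.
Then θ = 4.88/(8.63−1) ≈ 0.64.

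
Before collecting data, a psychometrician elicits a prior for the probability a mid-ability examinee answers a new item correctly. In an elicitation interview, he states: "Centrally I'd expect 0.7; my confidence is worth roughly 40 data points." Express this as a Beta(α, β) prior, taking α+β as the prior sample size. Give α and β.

Under the effective-sample-size interpretation, Beta(α, β) has prior mean α/(α+β) and prior sample size α+β.
So α+β = 40 and α/(α+β) = 0.7, giving α = 0.7·40 = 28 and β = 40 − 28 = 12.

α = 28, β = 12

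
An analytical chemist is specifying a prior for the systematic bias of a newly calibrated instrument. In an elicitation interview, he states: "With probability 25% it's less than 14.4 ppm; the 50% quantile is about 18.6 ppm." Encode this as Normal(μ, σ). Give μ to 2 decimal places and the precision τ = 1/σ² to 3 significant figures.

μ = 18.60, τ = 0.0258

The p-quantile of Normal(μ,σ) is μ + z_p·σ, with z_{0.25} = -0.6745 and z_{0.5} = 0.
Eliminate σ: μ = (z₂·x₁ − z₁·x₂)/(z₂ − z₁) = (0·14.4 − (-0.6745)·18.6)/0.6745 = 18.60.
Then σ = (x₂ − x₁)/(z₂ − z₁) = (18.6 − 14.4)/0.6745 = 6.23.
Precision τ = 1/σ² = 1/6.227² = 0.0258.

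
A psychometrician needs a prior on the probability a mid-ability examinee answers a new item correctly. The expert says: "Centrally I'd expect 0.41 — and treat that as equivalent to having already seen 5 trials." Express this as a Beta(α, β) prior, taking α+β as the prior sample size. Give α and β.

Under the effective-sample-size interpretation, Beta(α, β) has prior mean α/(α+β) and prior sample size α+β.
So α+β = 5 and α/(α+β) = 0.41, giving α = 0.41·5 = 2.05 and β = 5 − 2.05 = 2.95.

α = 2.05, β = 2.95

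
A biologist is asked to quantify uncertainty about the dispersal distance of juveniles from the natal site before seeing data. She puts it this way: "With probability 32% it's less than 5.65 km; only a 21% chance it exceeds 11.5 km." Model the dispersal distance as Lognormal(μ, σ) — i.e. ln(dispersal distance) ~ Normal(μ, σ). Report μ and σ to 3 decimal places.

If T ~ Lognormal(μ,σ) then ln T ~ Normal(μ,σ), so the p-quantile of ln T is μ + z_p·σ.
ln(5.65) = 1.732 and ln(11.5) = 2.442; z_{0.32} = -0.4677, z_{0.79} = 0.8064.
σ = (2.442 − 1.732)/(0.8064 − (-0.4677)) = 0.558.
μ = 1.732 − (-0.4677)·0.558 = 1.993.

μ ≈ 1.993, σ ≈ 0.558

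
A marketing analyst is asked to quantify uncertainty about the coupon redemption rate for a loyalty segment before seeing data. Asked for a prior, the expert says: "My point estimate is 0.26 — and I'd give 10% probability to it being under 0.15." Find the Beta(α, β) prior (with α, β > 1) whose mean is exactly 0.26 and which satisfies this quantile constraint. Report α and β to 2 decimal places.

With mean 0.26 fixed, write α = 0.26s, β = 0.74s where s = α+β.
Need P(θ < 0.15) = 0.1 under Beta(0.26s, 0.74s). Normal approximation: (q−m)/√(m(1−m)/s) ≈ z_{0.1} = -1.28, so s ≈ 0.26·0.74·(-1.28)²/(0.15−0.26)² = 26.1.
At s = 26.1: P(θ<0.15) ≈ 0.086. Adjusting to match 0.1 gives s ≈ 23.32.
So α = 0.26·23.32 ≈ 6.06, β = 0.74·23.32 ≈ 17.26.

α ≈ 6.06, β ≈ 17.26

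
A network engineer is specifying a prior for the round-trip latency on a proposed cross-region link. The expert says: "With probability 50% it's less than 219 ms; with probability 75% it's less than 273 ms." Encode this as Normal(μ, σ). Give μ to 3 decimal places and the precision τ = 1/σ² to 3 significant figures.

μ = 219.000, τ = 0.000156

The p-quantile of Normal(μ,σ) is μ + z_p·σ, with z_{0.5} = 0 and z_{0.75} = 0.6745.
Eliminate σ: μ = (z₂·x₁ − z₁·x₂)/(z₂ − z₁) = (0.6745·219 − (0)·273)/0.6745 = 219.000.
Then σ = (x₂ − x₁)/(z₂ − z₁) = (273 − 219)/0.6745 = 80.061.
Precision τ = 1/σ² = 1/80.06² = 0.000156.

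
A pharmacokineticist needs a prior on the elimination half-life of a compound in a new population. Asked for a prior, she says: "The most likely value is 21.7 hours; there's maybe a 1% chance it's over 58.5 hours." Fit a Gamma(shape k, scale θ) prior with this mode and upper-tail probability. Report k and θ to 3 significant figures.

k ≈ 5.69, θ ≈ 4.62

Gamma(k,θ) with k>1 has mode (k−1)θ, so θ = 21.7/(k−1).
Need P(X < 58.5) = 0.99 with θ tied to k this way. Start at k = 2, θ = 21.7: P(X<58.5) ≈ 0.751.
Too low — raise k to concentrate. Iterating converges to k ≈ 5.69.
Then θ = 21.7/(5.69−1) ≈ 4.62.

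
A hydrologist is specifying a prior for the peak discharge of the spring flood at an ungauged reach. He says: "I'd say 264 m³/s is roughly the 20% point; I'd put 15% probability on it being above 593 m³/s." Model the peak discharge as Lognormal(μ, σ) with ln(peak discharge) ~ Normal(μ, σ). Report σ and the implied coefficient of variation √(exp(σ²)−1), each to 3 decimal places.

σ ≈ 0.431, CV ≈ 0.452

If T ~ Lognormal(μ,σ) then ln T ~ Normal(μ,σ), so the p-quantile of ln T is μ + z_p·σ.
ln(264) = 5.576 and ln(593) = 6.385; z_{0.2} = -0.8416, z_{0.85} = 1.036.
σ = (6.385 − 5.576)/(1.036 − (-0.8416)) = 0.431.
μ = 5.576 − (-0.8416)·0.431 = 5.939.
CV = √(exp(σ²)−1) = √(exp(0.1857)−1) = 0.452.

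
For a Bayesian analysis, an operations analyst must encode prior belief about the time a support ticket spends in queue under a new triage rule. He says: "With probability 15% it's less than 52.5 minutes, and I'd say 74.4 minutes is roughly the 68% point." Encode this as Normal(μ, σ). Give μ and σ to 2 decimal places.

μ = 67.59, σ = 14.56

For Normal(μ,σ), the p-quantile is μ + z_p·σ. Here z_{0.15} = -1.036, z_{0.68} = 0.4677.
So 52.5 = μ − 1.036σ and 74.4 = μ + 0.4677σ.
Subtracting: σ = (74.4 − 52.5)/(0.4677 − (-1.036)) = 14.56.
Then μ = 52.5 − (-1.036)·14.56 = 67.59.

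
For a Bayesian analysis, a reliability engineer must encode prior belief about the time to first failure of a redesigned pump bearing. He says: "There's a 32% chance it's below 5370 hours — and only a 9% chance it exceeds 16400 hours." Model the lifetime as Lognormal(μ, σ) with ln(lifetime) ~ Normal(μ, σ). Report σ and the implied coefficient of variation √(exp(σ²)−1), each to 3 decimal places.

σ ≈ 0.617, CV ≈ 0.681

If T ~ Lognormal(μ,σ) then ln T ~ Normal(μ,σ), so the p-quantile of ln T is μ + z_p·σ.
ln(5370) = 8.589 and ln(16400) = 9.705; z_{0.32} = -0.4677, z_{0.91} = 1.341.
σ = (9.705 − 8.589)/(1.341 − (-0.4677)) = 0.617.
μ = 8.589 − (-0.4677)·0.617 = 8.877.
CV = √(exp(σ²)−1) = √(exp(0.3811)−1) = 0.681.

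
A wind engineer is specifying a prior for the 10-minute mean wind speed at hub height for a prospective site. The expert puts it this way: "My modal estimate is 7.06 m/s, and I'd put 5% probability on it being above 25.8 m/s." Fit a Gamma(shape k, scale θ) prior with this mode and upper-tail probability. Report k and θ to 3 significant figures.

Gamma(k,θ) with k>1 has mode (k−1)θ, so θ = 7.06/(k−1).
Need P(X < 25.8) = 0.95 with θ tied to k this way. Start at k = 2, θ = 7.06: P(X<25.8) ≈ 0.880.
Too low — raise k to concentrate. Iterating converges to k ≈ 2.53.
Then θ = 7.06/(2.53−1) ≈ 4.63.

k ≈ 2.53, θ ≈ 4.63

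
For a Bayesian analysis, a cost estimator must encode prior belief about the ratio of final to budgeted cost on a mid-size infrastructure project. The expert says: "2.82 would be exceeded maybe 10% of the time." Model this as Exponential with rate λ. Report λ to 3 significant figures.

P(T > 2.82) = e^(−λ·2.82) = 0.1, so λ = −ln(0.1)/2.82 = 0.817.

λ ≈ 0.817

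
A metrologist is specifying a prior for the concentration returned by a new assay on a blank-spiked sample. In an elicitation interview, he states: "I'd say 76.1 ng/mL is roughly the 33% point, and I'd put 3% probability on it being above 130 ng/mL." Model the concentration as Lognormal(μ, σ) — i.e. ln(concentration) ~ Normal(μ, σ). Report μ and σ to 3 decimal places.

μ ≈ 4.434, σ ≈ 0.231

If T ~ Lognormal(μ,σ) then ln T ~ Normal(μ,σ), so the p-quantile of ln T is μ + z_p·σ.
ln(76.1) = 4.332 and ln(130) = 4.868; z_{0.33} = -0.4399, z_{0.97} = 1.881.
σ = (4.868 − 4.332)/(1.881 − (-0.4399)) = 0.231.
μ = 4.332 − (-0.4399)·0.231 = 4.434.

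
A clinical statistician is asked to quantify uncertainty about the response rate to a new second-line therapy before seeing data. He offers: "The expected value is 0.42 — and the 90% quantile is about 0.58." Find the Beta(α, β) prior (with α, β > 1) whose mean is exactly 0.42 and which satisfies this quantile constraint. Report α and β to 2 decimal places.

α ≈ 6.60, β ≈ 9.12

With mean 0.42 fixed, write α = 0.42s, β = 0.58s where s = α+β.
Need P(θ < 0.58) = 0.9 under Beta(0.42s, 0.58s). Normal approximation: (q−m)/√(m(1−m)/s) ≈ z_{0.9} = 1.28, so s ≈ 0.42·0.58·(1.28)²/(0.58−0.42)² = 15.6.
At s = 15.6: P(θ<0.58) ≈ 0.899. Adjusting to match 0.9 gives s ≈ 15.72.
So α = 0.42·15.72 ≈ 6.60, β = 0.58·15.72 ≈ 9.12.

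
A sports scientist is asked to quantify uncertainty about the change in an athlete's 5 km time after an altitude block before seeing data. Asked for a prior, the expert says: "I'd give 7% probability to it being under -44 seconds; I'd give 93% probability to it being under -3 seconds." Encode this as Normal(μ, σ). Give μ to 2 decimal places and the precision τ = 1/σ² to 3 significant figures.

For Normal(μ,σ), the p-quantile is μ + z_p·σ. Here z_{0.07} = -1.476, z_{0.93} = 1.476.
So -44 = μ − 1.476σ and -3 = μ + 1.476σ.
Subtracting: σ = (-3 − -44)/(1.476 − (-1.476)) = 13.89.
Then μ = -44 − (-1.476)·13.89 = -23.50.
Precision τ = 1/σ² = 1/13.89² = 0.00518.

μ = -23.50, τ = 0.00518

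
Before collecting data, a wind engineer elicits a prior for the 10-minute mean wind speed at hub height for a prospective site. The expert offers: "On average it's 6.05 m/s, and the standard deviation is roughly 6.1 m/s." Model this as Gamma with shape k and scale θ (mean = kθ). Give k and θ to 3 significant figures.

k ≈ 0.984, θ ≈ 6.15

For Gamma(k, scale θ): mean = kθ, variance = kθ², so CV = 1/√k.
CV = SD/mean = 6.1/6.05 = 1.008, hence k = 1/CV² = 0.984.
Then θ = mean/k = 6.05/0.984 = 6.15.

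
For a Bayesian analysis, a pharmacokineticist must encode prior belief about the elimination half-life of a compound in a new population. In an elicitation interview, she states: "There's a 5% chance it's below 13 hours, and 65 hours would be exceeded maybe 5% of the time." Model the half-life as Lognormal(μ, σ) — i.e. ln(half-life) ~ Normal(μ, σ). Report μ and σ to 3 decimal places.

μ ≈ 3.370, σ ≈ 0.489

If T ~ Lognormal(μ,σ) then ln T ~ Normal(μ,σ), so the p-quantile of ln T is μ + z_p·σ.
ln(13) = 2.565 and ln(65) = 4.174; z_{0.05} = -1.645, z_{0.95} = 1.645.
σ = (4.174 − 2.565)/(1.645 − (-1.645)) = 0.489.
μ = 2.565 − (-1.645)·0.489 = 3.370.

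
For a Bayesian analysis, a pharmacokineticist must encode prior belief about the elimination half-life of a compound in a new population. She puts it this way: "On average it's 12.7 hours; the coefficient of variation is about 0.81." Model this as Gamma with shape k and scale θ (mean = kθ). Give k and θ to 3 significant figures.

k ≈ 1.52, θ ≈ 8.33

For Gamma(k, scale θ): mean = kθ, variance = kθ², so CV = 1/√k.
CV = 0.81, hence k = 1/CV² = 1.52.
Then θ = mean/k = 12.7/1.52 = 8.33.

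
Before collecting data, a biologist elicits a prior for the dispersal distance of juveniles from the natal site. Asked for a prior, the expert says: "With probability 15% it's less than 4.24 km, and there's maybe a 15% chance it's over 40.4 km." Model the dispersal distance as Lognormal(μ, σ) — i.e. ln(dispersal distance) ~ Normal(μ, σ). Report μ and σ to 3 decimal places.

If T ~ Lognormal(μ,σ) then ln T ~ Normal(μ,σ), so the p-quantile of ln T is μ + z_p·σ.
ln(4.24) = 1.445 and ln(40.4) = 3.699; z_{0.15} = -1.036, z_{0.85} = 1.036.
σ = (3.699 − 1.445)/(1.036 − (-1.036)) = 1.088.
μ = 1.445 − (-1.036)·1.088 = 2.572.

μ ≈ 2.572, σ ≈ 1.088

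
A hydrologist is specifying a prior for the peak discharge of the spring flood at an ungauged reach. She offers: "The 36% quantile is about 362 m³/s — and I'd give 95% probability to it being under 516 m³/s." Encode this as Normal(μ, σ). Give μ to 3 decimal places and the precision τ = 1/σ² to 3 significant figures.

For Normal(μ,σ), the p-quantile is μ + z_p·σ. Here z_{0.36} = -0.3585, z_{0.95} = 1.645.
So 362 = μ − 0.3585σ and 516 = μ + 1.645σ.
Subtracting: σ = (516 − 362)/(1.645 − (-0.3585)) = 76.873.
Then μ = 362 − (-0.3585)·76.873 = 389.556.
Precision τ = 1/σ² = 1/76.87² = 0.000169.

μ = 389.556, τ = 0.000169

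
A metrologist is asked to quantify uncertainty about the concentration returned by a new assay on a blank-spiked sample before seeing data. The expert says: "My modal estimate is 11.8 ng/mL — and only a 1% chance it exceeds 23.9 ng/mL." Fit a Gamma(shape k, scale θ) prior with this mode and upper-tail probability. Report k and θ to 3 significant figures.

k ≈ 10.8, θ ≈ 1.2

Gamma(k,θ) with k>1 has mode (k−1)θ, so θ = 11.8/(k−1).
Need P(X < 23.9) = 0.99 with θ tied to k this way. Start at k = 2, θ = 11.8: P(X<23.9) ≈ 0.601.
Too low — raise k to concentrate. Iterating converges to k ≈ 10.8.
Then θ = 11.8/(10.8−1) ≈ 1.2.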